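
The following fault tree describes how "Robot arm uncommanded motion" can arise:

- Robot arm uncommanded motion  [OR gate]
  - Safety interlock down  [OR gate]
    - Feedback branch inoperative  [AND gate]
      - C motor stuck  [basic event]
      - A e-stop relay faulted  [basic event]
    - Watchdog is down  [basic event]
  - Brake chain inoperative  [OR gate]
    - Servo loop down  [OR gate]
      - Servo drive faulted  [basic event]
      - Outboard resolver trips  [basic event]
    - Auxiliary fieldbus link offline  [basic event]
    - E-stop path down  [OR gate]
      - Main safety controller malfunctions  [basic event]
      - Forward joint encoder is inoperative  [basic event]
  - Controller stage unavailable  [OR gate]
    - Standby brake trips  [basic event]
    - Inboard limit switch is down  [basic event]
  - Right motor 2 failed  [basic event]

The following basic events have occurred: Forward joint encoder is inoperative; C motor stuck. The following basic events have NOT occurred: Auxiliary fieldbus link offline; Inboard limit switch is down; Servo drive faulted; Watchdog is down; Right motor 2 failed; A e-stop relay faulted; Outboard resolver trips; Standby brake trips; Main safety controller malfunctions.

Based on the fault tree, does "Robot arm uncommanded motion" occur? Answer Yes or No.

Feedback branch inoperative [AND]: C motor stuck=occurs, A e-stop relay faulted=not → not all inputs occur → does not occur.
Safety interlock down [OR]: Feedback branch inoperative=not, Watchdog is down=not → no input occurs → does not occur.
Servo loop down [OR]: Servo drive faulted=not, Outboard resolver trips=not → no input occurs → does not occur.
E-stop path down [OR]: Main safety controller malfunctions=not, Forward joint encoder is inoperative=occurs → at least one input occurs → occurs.
Brake chain inoperative [OR]: Servo loop down=not, Auxiliary fieldbus link offline=not, E-stop path down=occurs → at least one input occurs → occurs.
Controller stage unavailable [OR]: Standby brake trips=not, Inboard limit switch is down=not → no input occurs → does not occur.
Robot arm uncommanded motion [OR]: Safety interlock down=not, Brake chain inoperative=occurs, Controller stage unavailable=not, Right motor 2 failed=not → at least one input occurs → occurs.

Yes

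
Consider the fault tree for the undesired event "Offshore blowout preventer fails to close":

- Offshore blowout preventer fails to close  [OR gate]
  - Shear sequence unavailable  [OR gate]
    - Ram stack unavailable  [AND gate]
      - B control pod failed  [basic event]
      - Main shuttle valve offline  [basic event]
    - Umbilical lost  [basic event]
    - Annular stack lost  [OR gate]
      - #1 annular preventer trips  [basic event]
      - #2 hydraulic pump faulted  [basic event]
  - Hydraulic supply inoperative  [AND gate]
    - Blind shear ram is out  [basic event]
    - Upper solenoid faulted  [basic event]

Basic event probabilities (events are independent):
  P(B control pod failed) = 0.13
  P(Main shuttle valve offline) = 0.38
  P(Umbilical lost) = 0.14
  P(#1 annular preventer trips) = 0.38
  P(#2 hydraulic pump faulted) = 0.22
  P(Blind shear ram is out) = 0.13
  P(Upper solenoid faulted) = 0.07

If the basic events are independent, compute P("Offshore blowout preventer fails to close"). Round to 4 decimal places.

0.6082

P(Ram stack unavailable) [AND] = 0.13 × 0.38 = 0.049400
P(Annular stack lost) [OR] = 1 − (1−0.38) × (1−0.22) = 0.516400
P(Shear sequence unavailable) [OR] = 1 − (1−0.049400) × (1−0.14) × (1−0.516400) = 0.604649
P(Hydraulic supply inoperative) [AND] = 0.13 × 0.07 = 0.009100
P(Offshore blowout preventer fails to close) [OR] = 1 − (1−0.604649) × (1−0.009100) = 0.608247
Rounded to 4 decimal places: P(Offshore blowout preventer fails to close) ≈ 0.6082.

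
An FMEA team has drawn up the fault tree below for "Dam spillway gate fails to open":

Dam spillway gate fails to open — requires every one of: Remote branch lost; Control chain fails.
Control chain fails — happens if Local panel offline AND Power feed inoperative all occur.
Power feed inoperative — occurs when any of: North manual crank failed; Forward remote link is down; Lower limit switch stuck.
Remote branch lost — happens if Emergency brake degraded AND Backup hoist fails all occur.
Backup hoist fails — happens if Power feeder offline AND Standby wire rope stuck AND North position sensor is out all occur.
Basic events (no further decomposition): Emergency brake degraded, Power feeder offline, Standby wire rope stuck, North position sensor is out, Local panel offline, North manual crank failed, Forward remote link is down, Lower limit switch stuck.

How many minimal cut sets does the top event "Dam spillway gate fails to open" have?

3

Backup hoist fails [AND]: one cut set from each child combined → 1 × 1 × 1 = 1 cut set(s).
Remote branch lost [AND]: one cut set from each child combined → 1 × 1 = 1 cut set(s).
Power feed inoperative [OR]: union of children's cut sets → 3 cut set(s).
Control chain fails [AND]: one cut set from each child combined → 1 × 3 = 3 cut set(s).
Dam spillway gate fails to open [AND]: one cut set from each child combined → 1 × 3 = 3 cut set(s).
Minimal cut sets: {Emergency brake degraded, Local panel offline, North manual crank failed, North position sensor is out, Power feeder offline, Standby wire rope stuck}; {Emergency brake degraded, Forward remote link is down, Local panel offline, North position sensor is out, Power feeder offline, Standby wire rope stuck}; {Emergency brake degraded, Local panel offline, Lower limit switch stuck, North position sensor is out, Power feeder offline, Standby wire rope stuck}.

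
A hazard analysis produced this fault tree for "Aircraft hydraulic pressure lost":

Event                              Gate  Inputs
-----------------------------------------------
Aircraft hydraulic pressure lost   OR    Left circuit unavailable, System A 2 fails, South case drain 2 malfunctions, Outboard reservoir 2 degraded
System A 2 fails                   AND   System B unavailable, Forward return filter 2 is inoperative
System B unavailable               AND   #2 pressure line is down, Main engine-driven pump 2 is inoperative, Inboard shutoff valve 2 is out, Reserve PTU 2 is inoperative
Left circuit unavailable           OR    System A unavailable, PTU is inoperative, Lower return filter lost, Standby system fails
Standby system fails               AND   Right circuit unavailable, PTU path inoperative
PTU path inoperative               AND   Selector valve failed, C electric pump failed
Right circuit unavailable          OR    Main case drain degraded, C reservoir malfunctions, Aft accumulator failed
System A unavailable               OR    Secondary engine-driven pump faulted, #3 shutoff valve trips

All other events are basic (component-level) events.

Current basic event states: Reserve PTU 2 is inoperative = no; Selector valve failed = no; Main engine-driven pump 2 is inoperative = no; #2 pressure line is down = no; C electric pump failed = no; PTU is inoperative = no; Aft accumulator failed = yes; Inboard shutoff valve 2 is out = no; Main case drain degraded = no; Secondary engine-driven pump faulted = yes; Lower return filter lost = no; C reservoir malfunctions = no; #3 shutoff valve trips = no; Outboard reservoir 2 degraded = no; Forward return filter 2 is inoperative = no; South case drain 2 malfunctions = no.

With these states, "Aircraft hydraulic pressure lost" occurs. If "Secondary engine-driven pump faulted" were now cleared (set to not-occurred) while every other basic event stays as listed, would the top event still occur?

Counterfactual: set "Secondary engine-driven pump faulted" to not occurred.
System A unavailable [OR]: Secondary engine-driven pump faulted=not, #3 shutoff valve trips=not → no input occurs → does not occur.
Right circuit unavailable [OR]: Main case drain degraded=not, C reservoir malfunctions=not, Aft accumulator failed=occurs → at least one input occurs → occurs.
PTU path inoperative [AND]: Selector valve failed=not, C electric pump failed=not → not all inputs occur → does not occur.
Standby system fails [AND]: Right circuit unavailable=occurs, PTU path inoperative=not → not all inputs occur → does not occur.
Left circuit unavailable [OR]: System A unavailable=not, PTU is inoperative=not, Lower return filter lost=not, Standby system fails=not → no input occurs → does not occur.
System B unavailable [AND]: #2 pressure line is down=not, Main engine-driven pump 2 is inoperative=not, Inboard shutoff valve 2 is out=not, Reserve PTU 2 is inoperative=not → not all inputs occur → does not occur.
System A 2 fails [AND]: System B unavailable=not, Forward return filter 2 is inoperative=not → not all inputs occur → does not occur.
Aircraft hydraulic pressure lost [OR]: Left circuit unavailable=not, System A 2 fails=not, South case drain 2 malfunctions=not, Outboard reservoir 2 degraded=not → no input occurs → does not occur.

No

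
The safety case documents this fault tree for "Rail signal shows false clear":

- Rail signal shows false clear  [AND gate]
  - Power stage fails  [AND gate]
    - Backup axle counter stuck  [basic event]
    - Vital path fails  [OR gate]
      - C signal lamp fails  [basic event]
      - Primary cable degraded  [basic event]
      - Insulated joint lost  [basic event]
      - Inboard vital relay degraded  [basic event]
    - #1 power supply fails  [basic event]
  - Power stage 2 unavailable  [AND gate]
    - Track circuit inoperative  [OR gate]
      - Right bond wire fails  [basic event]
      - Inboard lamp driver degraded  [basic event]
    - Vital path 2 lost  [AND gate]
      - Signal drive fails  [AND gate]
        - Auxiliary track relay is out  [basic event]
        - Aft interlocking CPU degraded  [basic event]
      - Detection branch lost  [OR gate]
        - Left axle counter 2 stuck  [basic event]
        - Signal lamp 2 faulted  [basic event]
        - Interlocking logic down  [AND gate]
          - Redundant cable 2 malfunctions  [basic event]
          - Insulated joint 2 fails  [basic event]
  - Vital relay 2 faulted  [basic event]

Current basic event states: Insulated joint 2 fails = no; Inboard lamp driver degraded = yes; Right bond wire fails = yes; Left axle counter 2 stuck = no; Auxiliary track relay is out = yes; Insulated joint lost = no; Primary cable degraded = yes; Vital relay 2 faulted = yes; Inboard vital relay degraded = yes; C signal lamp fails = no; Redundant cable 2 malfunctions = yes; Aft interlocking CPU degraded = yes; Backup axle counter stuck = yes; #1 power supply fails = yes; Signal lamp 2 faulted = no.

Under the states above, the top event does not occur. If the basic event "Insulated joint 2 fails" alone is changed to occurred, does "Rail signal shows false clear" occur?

Counterfactual: set "Insulated joint 2 fails" to occurred.
Vital path fails [OR]: C signal lamp fails=not, Primary cable degraded=occurs, Insulated joint lost=not, Inboard vital relay degraded=occurs → at least one input occurs → occurs.
Power stage fails [AND]: Backup axle counter stuck=occurs, Vital path fails=occurs, #1 power supply fails=occurs → all inputs occur → occurs.
Track circuit inoperative [OR]: Right bond wire fails=occurs, Inboard lamp driver degraded=occurs → at least one input occurs → occurs.
Signal drive fails [AND]: Auxiliary track relay is out=occurs, Aft interlocking CPU degraded=occurs → all inputs occur → occurs.
Interlocking logic down [AND]: Redundant cable 2 malfunctions=occurs, Insulated joint 2 fails=occurs → all inputs occur → occurs.
Detection branch lost [OR]: Left axle counter 2 stuck=not, Signal lamp 2 faulted=not, Interlocking logic down=occurs → at least one input occurs → occurs.
Vital path 2 lost [AND]: Signal drive fails=occurs, Detection branch lost=occurs → all inputs occur → occurs.
Power stage 2 unavailable [AND]: Track circuit inoperative=occurs, Vital path 2 lost=occurs → all inputs occur → occurs.
Rail signal shows false clear [AND]: Power stage fails=occurs, Power stage 2 unavailable=occurs, Vital relay 2 faulted=occurs → all inputs occur → occurs.

Yes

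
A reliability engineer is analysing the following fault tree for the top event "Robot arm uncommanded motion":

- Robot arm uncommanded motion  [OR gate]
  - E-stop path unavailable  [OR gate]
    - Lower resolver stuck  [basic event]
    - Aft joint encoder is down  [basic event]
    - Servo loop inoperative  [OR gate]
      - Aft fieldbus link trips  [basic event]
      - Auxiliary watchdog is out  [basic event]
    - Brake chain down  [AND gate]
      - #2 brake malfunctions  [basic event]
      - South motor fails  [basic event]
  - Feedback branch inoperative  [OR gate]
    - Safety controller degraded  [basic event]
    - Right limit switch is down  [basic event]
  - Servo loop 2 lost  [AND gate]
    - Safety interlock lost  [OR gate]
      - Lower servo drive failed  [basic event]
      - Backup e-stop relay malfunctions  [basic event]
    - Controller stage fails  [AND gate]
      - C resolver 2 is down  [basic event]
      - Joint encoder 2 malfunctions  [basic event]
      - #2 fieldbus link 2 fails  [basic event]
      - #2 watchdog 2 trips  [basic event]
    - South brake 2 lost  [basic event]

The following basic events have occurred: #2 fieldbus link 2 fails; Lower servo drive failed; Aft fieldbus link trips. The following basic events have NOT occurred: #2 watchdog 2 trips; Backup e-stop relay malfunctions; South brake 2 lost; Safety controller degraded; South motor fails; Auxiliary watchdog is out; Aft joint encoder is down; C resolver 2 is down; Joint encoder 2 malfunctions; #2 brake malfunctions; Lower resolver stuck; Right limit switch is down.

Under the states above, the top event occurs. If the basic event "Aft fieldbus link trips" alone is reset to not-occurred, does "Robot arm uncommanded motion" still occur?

Counterfactual: set "Aft fieldbus link trips" to not occurred.
Servo loop inoperative [OR]: Aft fieldbus link trips=not, Auxiliary watchdog is out=not → no input occurs → does not occur.
Brake chain down [AND]: #2 brake malfunctions=not, South motor fails=not → not all inputs occur → does not occur.
E-stop path unavailable [OR]: Lower resolver stuck=not, Aft joint encoder is down=not, Servo loop inoperative=not, Brake chain down=not → no input occurs → does not occur.
Feedback branch inoperative [OR]: Safety controller degraded=not, Right limit switch is down=not → no input occurs → does not occur.
Safety interlock lost [OR]: Lower servo drive failed=occurs, Backup e-stop relay malfunctions=not → at least one input occurs → occurs.
Controller stage fails [AND]: C resolver 2 is down=not, Joint encoder 2 malfunctions=not, #2 fieldbus link 2 fails=occurs, #2 watchdog 2 trips=not → not all inputs occur → does not occur.
Servo loop 2 lost [AND]: Safety interlock lost=occurs, Controller stage fails=not, South brake 2 lost=not → not all inputs occur → does not occur.
Robot arm uncommanded motion [OR]: E-stop path unavailable=not, Feedback branch inoperative=not, Servo loop 2 lost=not → no input occurs → does not occur.

No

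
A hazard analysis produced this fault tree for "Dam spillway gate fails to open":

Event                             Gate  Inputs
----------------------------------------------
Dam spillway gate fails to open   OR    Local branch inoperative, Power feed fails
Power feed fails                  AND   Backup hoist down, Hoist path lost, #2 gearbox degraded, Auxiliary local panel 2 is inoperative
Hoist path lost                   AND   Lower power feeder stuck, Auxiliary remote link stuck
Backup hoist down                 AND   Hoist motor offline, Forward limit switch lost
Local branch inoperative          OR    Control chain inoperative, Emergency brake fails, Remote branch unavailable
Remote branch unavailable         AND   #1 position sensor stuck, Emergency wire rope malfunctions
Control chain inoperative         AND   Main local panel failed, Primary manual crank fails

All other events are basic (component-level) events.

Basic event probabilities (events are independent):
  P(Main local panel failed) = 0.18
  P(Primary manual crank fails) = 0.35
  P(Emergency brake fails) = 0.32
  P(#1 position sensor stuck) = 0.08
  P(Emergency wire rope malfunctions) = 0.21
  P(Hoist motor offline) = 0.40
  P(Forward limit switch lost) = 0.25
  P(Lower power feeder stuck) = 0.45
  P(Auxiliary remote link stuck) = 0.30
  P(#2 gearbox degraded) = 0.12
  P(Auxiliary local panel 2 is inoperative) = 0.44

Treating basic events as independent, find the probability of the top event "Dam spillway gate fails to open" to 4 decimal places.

P(Control chain inoperative) [AND] = 0.18 × 0.35 = 0.063000
P(Remote branch unavailable) [AND] = 0.08 × 0.21 = 0.016800
P(Local branch inoperative) [OR] = 1 − (1−0.063000) × (1−0.32) × (1−0.016800) = 0.373544
P(Backup hoist down) [AND] = 0.40 × 0.25 = 0.100000
P(Hoist path lost) [AND] = 0.45 × 0.30 = 0.135000
P(Power feed fails) [AND] = 0.100000 × 0.135000 × 0.12 × 0.44 = 0.000713
P(Dam spillway gate fails to open) [OR] = 1 − (1−0.373544) × (1−0.000713) = 0.373991
Rounded to 4 decimal places: P(Dam spillway gate fails to open) ≈ 0.3740.

0.3740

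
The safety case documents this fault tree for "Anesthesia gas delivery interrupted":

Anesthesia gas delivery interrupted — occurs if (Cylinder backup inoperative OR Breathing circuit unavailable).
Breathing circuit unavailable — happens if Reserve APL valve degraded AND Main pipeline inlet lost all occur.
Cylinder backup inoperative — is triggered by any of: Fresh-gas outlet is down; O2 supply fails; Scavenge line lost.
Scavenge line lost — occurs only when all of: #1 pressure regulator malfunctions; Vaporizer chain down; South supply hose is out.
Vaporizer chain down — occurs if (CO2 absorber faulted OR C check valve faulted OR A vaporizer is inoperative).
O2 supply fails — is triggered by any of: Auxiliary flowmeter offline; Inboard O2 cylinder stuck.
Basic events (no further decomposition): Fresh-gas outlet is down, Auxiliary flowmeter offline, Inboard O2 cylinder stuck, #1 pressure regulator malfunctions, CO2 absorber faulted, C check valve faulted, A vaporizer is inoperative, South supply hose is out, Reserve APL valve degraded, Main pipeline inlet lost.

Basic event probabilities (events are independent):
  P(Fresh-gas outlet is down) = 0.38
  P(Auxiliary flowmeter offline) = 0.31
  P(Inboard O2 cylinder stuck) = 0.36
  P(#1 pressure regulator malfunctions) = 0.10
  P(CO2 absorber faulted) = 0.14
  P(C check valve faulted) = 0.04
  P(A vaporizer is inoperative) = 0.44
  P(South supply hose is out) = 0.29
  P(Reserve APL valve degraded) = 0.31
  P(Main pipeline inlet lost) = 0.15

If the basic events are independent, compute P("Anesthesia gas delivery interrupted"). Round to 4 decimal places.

0.7430

P(O2 supply fails) [OR] = 1 − (1−0.31) × (1−0.36) = 0.558400
P(Vaporizer chain down) [OR] = 1 − (1−0.14) × (1−0.04) × (1−0.44) = 0.537664
P(Scavenge line lost) [AND] = 0.10 × 0.537664 × 0.29 = 0.015592
P(Cylinder backup inoperative) [OR] = 1 − (1−0.38) × (1−0.558400) × (1−0.015592) = 0.730477
P(Breathing circuit unavailable) [AND] = 0.31 × 0.15 = 0.046500
P(Anesthesia gas delivery interrupted) [OR] = 1 − (1−0.730477) × (1−0.046500) = 0.743010
Rounded to 4 decimal places: P(Anesthesia gas delivery interrupted) ≈ 0.7430.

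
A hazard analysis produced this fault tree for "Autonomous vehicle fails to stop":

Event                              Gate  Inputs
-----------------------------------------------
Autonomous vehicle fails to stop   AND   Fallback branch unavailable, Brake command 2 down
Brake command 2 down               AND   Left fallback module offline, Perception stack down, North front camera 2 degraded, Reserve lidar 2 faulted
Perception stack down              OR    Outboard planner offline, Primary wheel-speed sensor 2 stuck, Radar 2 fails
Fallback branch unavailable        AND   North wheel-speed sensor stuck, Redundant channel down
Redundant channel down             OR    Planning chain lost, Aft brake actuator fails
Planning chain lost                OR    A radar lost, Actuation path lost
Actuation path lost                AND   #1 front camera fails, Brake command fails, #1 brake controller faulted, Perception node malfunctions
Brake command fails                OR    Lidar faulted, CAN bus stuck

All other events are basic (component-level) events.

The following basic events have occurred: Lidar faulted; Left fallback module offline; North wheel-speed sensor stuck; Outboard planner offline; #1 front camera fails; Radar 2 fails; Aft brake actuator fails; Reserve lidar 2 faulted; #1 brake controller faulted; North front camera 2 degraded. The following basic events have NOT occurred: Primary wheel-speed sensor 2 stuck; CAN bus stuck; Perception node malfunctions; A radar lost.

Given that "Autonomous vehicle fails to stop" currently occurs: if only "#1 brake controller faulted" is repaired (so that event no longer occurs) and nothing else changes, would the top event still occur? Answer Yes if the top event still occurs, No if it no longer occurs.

Counterfactual: set "#1 brake controller faulted" to not occurred.
Brake command fails [OR]: Lidar faulted=occurs, CAN bus stuck=not → at least one input occurs → occurs.
Actuation path lost [AND]: #1 front camera fails=occurs, Brake command fails=occurs, #1 brake controller faulted=not, Perception node malfunctions=not → not all inputs occur → does not occur.
Planning chain lost [OR]: A radar lost=not, Actuation path lost=not → no input occurs → does not occur.
Redundant channel down [OR]: Planning chain lost=not, Aft brake actuator fails=occurs → at least one input occurs → occurs.
Fallback branch unavailable [AND]: North wheel-speed sensor stuck=occurs, Redundant channel down=occurs → all inputs occur → occurs.
Perception stack down [OR]: Outboard planner offline=occurs, Primary wheel-speed sensor 2 stuck=not, Radar 2 fails=occurs → at least one input occurs → occurs.
Brake command 2 down [AND]: Left fallback module offline=occurs, Perception stack down=occurs, North front camera 2 degraded=occurs, Reserve lidar 2 faulted=occurs → all inputs occur → occurs.
Autonomous vehicle fails to stop [AND]: Fallback branch unavailable=occurs, Brake command 2 down=occurs → all inputs occur → occurs.

Yes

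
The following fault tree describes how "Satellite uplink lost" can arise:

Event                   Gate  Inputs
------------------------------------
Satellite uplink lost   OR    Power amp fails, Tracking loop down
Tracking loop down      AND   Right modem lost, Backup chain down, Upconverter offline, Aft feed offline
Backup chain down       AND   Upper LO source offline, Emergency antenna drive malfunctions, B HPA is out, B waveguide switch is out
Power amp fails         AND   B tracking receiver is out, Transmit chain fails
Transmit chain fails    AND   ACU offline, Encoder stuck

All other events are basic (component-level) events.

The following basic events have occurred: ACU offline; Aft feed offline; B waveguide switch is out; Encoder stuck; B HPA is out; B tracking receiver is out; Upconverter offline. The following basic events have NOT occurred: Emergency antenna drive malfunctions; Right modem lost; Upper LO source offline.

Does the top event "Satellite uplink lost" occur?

Transmit chain fails [AND]: ACU offline=occurs, Encoder stuck=occurs → all inputs occur → occurs.
Power amp fails [AND]: B tracking receiver is out=occurs, Transmit chain fails=occurs → all inputs occur → occurs.
Backup chain down [AND]: Upper LO source offline=not, Emergency antenna drive malfunctions=not, B HPA is out=occurs, B waveguide switch is out=occurs → not all inputs occur → does not occur.
Tracking loop down [AND]: Right modem lost=not, Backup chain down=not, Upconverter offline=occurs, Aft feed offline=occurs → not all inputs occur → does not occur.
Satellite uplink lost [OR]: Power amp fails=occurs, Tracking loop down=not → at least one input occurs → occurs.

Yes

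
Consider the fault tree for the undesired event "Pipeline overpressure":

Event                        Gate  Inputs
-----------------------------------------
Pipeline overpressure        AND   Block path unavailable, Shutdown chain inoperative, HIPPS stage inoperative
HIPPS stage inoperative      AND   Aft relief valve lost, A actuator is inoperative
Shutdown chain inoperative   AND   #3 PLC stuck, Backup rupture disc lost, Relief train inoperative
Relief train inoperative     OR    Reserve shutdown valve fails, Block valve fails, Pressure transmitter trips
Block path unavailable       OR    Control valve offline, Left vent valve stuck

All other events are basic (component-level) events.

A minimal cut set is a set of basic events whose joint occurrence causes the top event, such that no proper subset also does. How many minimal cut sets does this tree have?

Block path unavailable [OR]: union of children's cut sets → 2 cut set(s).
Relief train inoperative [OR]: union of children's cut sets → 3 cut set(s).
Shutdown chain inoperative [AND]: one cut set from each child combined → 1 × 1 × 3 = 3 cut set(s).
HIPPS stage inoperative [AND]: one cut set from each child combined → 1 × 1 = 1 cut set(s).
Pipeline overpressure [AND]: one cut set from each child combined → 2 × 3 × 1 = 6 cut set(s).
Minimal cut sets: {#3 PLC stuck, A actuator is inoperative, Aft relief valve lost, Backup rupture disc lost, Control valve offline, Reserve shutdown valve fails}; {#3 PLC stuck, A actuator is inoperative, Aft relief valve lost, Backup rupture disc lost, Block valve fails, Control valve offline}; {#3 PLC stuck, A actuator is inoperative, Aft relief valve lost, Backup rupture disc lost, Control valve offline, Pressure transmitter trips}; {#3 PLC stuck, A actuator is inoperative, Aft relief valve lost, Backup rupture disc lost, Left vent valve stuck, Reserve shutdown valve fails}; {#3 PLC stuck, A actuator is inoperative, Aft relief valve lost, Backup rupture disc lost, Block valve fails, Left vent valve stuck}; {#3 PLC stuck, A actuator is inoperative, Aft relief valve lost, Backup rupture disc lost, Left vent valve stuck, Pressure transmitter trips}.

6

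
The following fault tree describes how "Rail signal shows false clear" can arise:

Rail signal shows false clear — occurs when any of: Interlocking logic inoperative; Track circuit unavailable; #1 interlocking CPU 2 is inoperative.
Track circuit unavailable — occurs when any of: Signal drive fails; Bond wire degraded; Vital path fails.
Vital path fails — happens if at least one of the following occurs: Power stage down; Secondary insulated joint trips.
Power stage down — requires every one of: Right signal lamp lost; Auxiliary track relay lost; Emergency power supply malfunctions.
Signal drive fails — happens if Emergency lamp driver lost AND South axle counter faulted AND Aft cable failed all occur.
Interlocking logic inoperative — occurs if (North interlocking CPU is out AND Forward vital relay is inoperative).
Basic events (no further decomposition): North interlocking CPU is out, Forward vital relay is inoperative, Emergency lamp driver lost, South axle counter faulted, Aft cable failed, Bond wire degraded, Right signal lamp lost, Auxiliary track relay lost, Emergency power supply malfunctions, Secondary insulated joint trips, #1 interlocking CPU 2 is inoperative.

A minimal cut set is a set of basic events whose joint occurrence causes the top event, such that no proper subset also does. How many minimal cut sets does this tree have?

Interlocking logic inoperative [AND]: one cut set from each child combined → 1 × 1 = 1 cut set(s).
Signal drive fails [AND]: one cut set from each child combined → 1 × 1 × 1 = 1 cut set(s).
Power stage down [AND]: one cut set from each child combined → 1 × 1 × 1 = 1 cut set(s).
Vital path fails [OR]: union of children's cut sets → 2 cut set(s).
Track circuit unavailable [OR]: union of children's cut sets → 4 cut set(s).
Rail signal shows false clear [OR]: union of children's cut sets → 6 cut set(s).
Minimal cut sets: {Forward vital relay is inoperative, North interlocking CPU is out}; {Aft cable failed, Emergency lamp driver lost, South axle counter faulted}; {Bond wire degraded}; {Auxiliary track relay lost, Emergency power supply malfunctions, Right signal lamp lost}; {Secondary insulated joint trips}; {#1 interlocking CPU 2 is inoperative}.

6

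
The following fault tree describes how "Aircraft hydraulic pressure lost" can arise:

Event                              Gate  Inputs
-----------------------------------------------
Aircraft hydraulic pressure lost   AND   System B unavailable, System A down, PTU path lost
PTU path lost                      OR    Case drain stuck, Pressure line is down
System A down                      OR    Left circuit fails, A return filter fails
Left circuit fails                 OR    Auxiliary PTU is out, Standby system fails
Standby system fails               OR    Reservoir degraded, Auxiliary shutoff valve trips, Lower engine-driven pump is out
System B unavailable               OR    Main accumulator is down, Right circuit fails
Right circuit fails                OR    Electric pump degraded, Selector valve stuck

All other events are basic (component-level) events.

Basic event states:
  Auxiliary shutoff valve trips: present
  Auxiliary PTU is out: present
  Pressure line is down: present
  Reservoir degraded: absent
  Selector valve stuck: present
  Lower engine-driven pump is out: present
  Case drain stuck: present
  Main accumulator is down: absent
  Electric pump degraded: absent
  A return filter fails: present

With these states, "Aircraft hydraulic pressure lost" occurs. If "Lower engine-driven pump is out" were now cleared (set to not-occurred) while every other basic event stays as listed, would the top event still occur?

Yes

Counterfactual: set "Lower engine-driven pump is out" to not occurred.
Right circuit fails [OR]: Electric pump degraded=not, Selector valve stuck=occurs → at least one input occurs → occurs.
System B unavailable [OR]: Main accumulator is down=not, Right circuit fails=occurs → at least one input occurs → occurs.
Standby system fails [OR]: Reservoir degraded=not, Auxiliary shutoff valve trips=occurs, Lower engine-driven pump is out=not → at least one input occurs → occurs.
Left circuit fails [OR]: Auxiliary PTU is out=occurs, Standby system fails=occurs → at least one input occurs → occurs.
System A down [OR]: Left circuit fails=occurs, A return filter fails=occurs → at least one input occurs → occurs.
PTU path lost [OR]: Case drain stuck=occurs, Pressure line is down=occurs → at least one input occurs → occurs.
Aircraft hydraulic pressure lost [AND]: System B unavailable=occurs, System A down=occurs, PTU path lost=occurs → all inputs occur → occurs.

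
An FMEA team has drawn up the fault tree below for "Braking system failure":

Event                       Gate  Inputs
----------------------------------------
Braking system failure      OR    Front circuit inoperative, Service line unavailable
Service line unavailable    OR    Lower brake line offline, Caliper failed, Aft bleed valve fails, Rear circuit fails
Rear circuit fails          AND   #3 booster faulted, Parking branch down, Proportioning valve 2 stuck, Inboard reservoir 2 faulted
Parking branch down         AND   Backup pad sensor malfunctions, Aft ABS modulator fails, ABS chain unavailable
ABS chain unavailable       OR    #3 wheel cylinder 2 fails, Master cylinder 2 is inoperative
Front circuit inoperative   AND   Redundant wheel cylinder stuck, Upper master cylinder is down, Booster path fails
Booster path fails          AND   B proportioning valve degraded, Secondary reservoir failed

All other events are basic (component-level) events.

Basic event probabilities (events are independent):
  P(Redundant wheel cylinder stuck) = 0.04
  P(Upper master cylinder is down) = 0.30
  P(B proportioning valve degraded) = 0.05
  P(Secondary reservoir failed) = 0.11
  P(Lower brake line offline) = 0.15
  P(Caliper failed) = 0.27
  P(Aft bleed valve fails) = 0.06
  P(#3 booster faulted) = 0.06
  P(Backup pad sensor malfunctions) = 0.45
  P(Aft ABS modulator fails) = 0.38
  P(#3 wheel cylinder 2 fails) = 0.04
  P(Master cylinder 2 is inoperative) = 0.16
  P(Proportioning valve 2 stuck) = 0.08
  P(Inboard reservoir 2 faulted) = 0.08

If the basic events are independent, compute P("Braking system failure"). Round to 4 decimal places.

P(Booster path fails) [AND] = 0.05 × 0.11 = 0.005500
P(Front circuit inoperative) [AND] = 0.04 × 0.30 × 0.005500 = 0.000066
P(ABS chain unavailable) [OR] = 1 − (1−0.04) × (1−0.16) = 0.193600
P(Parking branch down) [AND] = 0.45 × 0.38 × 0.193600 = 0.033106
P(Rear circuit fails) [AND] = 0.06 × 0.033106 × 0.08 × 0.08 = 0.000013
P(Service line unavailable) [OR] = 1 − (1−0.15) × (1−0.27) × (1−0.06) × (1−0.000013) = 0.416738
P(Braking system failure) [OR] = 1 − (1−0.000066) × (1−0.416738) = 0.416776
Rounded to 4 decimal places: P(Braking system failure) ≈ 0.4168.

0.4168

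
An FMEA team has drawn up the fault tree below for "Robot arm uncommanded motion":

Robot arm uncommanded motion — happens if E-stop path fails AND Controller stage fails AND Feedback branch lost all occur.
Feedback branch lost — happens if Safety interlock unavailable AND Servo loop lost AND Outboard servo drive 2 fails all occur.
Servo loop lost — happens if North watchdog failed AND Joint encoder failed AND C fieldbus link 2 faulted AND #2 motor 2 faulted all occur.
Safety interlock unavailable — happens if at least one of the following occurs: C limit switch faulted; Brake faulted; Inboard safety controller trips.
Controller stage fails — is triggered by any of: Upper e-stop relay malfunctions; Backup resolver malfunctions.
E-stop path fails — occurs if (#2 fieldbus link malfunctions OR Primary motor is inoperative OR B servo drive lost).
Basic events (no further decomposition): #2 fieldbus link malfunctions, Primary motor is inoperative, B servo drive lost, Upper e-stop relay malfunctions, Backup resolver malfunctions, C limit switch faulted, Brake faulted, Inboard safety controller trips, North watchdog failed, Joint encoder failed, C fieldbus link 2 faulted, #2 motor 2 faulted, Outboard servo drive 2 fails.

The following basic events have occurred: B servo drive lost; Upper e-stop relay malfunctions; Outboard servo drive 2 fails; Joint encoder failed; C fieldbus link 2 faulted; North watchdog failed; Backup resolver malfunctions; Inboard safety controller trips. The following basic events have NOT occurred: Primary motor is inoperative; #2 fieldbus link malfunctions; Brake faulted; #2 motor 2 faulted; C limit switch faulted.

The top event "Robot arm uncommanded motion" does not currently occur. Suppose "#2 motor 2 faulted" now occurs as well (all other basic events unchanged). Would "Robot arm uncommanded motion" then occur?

Counterfactual: set "#2 motor 2 faulted" to occurred.
E-stop path fails [OR]: #2 fieldbus link malfunctions=not, Primary motor is inoperative=not, B servo drive lost=occurs → at least one input occurs → occurs.
Controller stage fails [OR]: Upper e-stop relay malfunctions=occurs, Backup resolver malfunctions=occurs → at least one input occurs → occurs.
Safety interlock unavailable [OR]: C limit switch faulted=not, Brake faulted=not, Inboard safety controller trips=occurs → at least one input occurs → occurs.
Servo loop lost [AND]: North watchdog failed=occurs, Joint encoder failed=occurs, C fieldbus link 2 faulted=occurs, #2 motor 2 faulted=occurs → all inputs occur → occurs.
Feedback branch lost [AND]: Safety interlock unavailable=occurs, Servo loop lost=occurs, Outboard servo drive 2 fails=occurs → all inputs occur → occurs.
Robot arm uncommanded motion [AND]: E-stop path fails=occurs, Controller stage fails=occurs, Feedback branch lost=occurs → all inputs occur → occurs.

Yes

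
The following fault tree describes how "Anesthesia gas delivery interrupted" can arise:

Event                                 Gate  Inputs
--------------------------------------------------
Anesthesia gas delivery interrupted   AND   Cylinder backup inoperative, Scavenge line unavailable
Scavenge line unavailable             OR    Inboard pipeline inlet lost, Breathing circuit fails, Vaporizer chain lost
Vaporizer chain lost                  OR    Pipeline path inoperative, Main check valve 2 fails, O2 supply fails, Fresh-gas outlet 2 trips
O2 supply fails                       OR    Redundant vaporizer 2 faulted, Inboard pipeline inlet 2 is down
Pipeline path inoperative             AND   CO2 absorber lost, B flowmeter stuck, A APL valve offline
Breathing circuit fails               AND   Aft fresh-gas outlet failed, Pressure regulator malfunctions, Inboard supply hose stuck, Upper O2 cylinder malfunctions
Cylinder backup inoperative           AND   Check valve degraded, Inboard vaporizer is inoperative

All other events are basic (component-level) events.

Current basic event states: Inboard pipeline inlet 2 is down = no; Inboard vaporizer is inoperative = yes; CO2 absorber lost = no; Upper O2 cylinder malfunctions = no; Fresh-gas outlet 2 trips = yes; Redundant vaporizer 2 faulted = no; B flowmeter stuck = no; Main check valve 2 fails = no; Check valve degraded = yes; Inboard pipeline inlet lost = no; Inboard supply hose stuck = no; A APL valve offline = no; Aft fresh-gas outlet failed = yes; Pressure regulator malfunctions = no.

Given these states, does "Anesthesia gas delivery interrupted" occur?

Cylinder backup inoperative [AND]: Check valve degraded=occurs, Inboard vaporizer is inoperative=occurs → all inputs occur → occurs.
Breathing circuit fails [AND]: Aft fresh-gas outlet failed=occurs, Pressure regulator malfunctions=not, Inboard supply hose stuck=not, Upper O2 cylinder malfunctions=not → not all inputs occur → does not occur.
Pipeline path inoperative [AND]: CO2 absorber lost=not, B flowmeter stuck=not, A APL valve offline=not → not all inputs occur → does not occur.
O2 supply fails [OR]: Redundant vaporizer 2 faulted=not, Inboard pipeline inlet 2 is down=not → no input occurs → does not occur.
Vaporizer chain lost [OR]: Pipeline path inoperative=not, Main check valve 2 fails=not, O2 supply fails=not, Fresh-gas outlet 2 trips=occurs → at least one input occurs → occurs.
Scavenge line unavailable [OR]: Inboard pipeline inlet lost=not, Breathing circuit fails=not, Vaporizer chain lost=occurs → at least one input occurs → occurs.
Anesthesia gas delivery interrupted [AND]: Cylinder backup inoperative=occurs, Scavenge line unavailable=occurs → all inputs occur → occurs.

Yes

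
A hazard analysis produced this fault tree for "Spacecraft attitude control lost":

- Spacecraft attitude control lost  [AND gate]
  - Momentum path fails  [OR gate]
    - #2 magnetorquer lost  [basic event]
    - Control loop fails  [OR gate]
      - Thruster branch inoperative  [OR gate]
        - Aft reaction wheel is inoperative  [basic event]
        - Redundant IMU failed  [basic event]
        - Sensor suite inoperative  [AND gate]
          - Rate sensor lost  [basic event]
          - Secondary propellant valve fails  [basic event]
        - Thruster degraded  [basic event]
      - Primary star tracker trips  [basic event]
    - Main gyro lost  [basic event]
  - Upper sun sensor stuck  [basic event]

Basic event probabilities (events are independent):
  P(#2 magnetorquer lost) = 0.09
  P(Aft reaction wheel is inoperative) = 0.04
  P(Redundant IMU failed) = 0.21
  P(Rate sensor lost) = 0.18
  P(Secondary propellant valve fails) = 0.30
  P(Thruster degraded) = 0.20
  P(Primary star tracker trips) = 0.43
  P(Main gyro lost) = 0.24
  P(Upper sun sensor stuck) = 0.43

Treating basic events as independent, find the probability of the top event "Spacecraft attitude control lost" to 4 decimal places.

0.3327

P(Sensor suite inoperative) [AND] = 0.18 × 0.30 = 0.054000
P(Thruster branch inoperative) [OR] = 1 − (1−0.04) × (1−0.21) × (1−0.054000) × (1−0.20) = 0.426043
P(Control loop fails) [OR] = 1 − (1−0.426043) × (1−0.43) = 0.672845
P(Momentum path fails) [OR] = 1 − (1−0.09) × (1−0.672845) × (1−0.24) = 0.773740
P(Spacecraft attitude control lost) [AND] = 0.773740 × 0.43 = 0.332708
Rounded to 4 decimal places: P(Spacecraft attitude control lost) ≈ 0.3327.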